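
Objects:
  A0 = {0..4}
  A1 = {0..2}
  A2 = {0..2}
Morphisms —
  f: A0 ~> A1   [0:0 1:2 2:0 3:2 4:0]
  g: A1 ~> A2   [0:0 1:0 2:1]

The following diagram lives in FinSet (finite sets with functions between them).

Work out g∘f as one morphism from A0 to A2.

Answer: [0:0 1:1 2:0 3:1 4:0]

Work:
  0 f~>0 g~>0
  1 f~>2 g~>1
  2 f~>0 g~>0
  3 f~>2 g~>1
  4 f~>0 g~>0
composite: [0:0 1:1 2:0 3:1 4:0]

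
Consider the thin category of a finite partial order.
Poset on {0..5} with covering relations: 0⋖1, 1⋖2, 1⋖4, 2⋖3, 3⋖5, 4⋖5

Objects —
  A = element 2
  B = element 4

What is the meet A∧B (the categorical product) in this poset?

Answer: A∧B = 1

Derivation:
Lower bounds of A=2 and B=4: {0,1}
  0 ≤ 1
  1 ≤ 1
glb = 1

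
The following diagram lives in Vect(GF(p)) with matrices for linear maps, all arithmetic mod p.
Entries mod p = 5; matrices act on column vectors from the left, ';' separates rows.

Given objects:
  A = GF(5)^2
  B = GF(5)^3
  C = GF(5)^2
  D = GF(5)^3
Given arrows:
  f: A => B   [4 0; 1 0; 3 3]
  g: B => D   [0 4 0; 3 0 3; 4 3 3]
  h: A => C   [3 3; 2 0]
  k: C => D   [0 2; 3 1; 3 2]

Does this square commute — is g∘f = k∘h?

Answer: COMMUTES

Derivation:
Along f;g (path 1):
  e0=[1,0] f=>[4,1,3] g=>[4,1,3]
  e1=[0,1] f=>[0,0,3] g=>[0,4,4]
  composite₁ = [4 0; 1 4; 3 4]
Along h;k (path 2):
  e0=[1,0] h=>[3,2] k=>[4,1,3]
  e1=[0,1] h=>[3,0] k=>[0,4,4]
  composite₂ = [4 0; 1 4; 3 4]
Equal? equal; square commutes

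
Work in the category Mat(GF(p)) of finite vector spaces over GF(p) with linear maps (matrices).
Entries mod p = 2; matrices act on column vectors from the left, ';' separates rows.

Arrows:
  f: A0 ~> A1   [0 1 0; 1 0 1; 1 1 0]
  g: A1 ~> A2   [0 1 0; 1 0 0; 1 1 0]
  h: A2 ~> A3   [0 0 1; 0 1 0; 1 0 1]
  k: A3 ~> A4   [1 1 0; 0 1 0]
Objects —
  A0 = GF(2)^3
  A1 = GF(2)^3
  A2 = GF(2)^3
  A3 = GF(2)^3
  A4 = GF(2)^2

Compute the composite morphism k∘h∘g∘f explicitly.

Answer: [1 0 1; 0 1 0]

Trace:
  e0=[1,0,0] f~>[0,1,1] g~>[1,0,1] h~>[1,0,0] k~>[1,0]
  e1=[0,1,0] f~>[1,0,1] g~>[0,1,1] h~>[1,1,1] k~>[0,1]
  e2=[0,0,1] f~>[0,1,0] g~>[1,0,1] h~>[1,0,0] k~>[1,0]
composite: [1 0 1; 0 1 0]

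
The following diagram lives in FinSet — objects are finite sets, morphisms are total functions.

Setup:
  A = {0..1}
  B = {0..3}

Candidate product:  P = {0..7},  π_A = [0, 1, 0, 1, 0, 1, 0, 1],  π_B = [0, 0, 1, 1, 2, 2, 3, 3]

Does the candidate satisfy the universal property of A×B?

Answer: VALID PRODUCT

Work:
|A|·|B| = 2·4 = 8;  |P| = 8
Check the pairing map k ↦ (π_A(k), π_B(k)):
  0 -> (0,0)
  1 -> (1,0)
  2 -> (0,1)
  3 -> (1,1)
  4 -> (0,2)
  5 -> (1,2)
  6 -> (0,3)
  7 -> (1,3)
distinct pairs in image: 8 / 8 needed
  → bijection onto A×B; projections well-typed.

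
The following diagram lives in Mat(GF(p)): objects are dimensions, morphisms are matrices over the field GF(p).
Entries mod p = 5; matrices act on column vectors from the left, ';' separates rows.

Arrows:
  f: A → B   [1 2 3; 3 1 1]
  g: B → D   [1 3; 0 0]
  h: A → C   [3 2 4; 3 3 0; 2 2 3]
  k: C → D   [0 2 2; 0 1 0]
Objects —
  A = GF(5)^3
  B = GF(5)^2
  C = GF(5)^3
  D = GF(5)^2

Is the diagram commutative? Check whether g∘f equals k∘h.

Along f;g (path 1):
  e0=⟨1,0,0⟩ f→⟨1,3⟩ g→⟨0,0⟩
  e1=⟨0,1,0⟩ f→⟨2,1⟩ g→⟨0,0⟩
  e2=⟨0,0,1⟩ f→⟨3,1⟩ g→⟨1,0⟩
  result₁ = [0 0 1; 0 0 0]
Along h;k (path 2):
  e0=⟨1,0,0⟩ h→⟨3,3,2⟩ k→⟨0,3⟩
  e1=⟨0,1,0⟩ h→⟨2,3,2⟩ k→⟨0,3⟩
  e2=⟨0,0,1⟩ h→⟨4,0,3⟩ k→⟨1,0⟩
  result₂ = [0 0 1; 3 3 0]
Equal? distinct morphisms ✗

Answer: DOES NOT COMMUTE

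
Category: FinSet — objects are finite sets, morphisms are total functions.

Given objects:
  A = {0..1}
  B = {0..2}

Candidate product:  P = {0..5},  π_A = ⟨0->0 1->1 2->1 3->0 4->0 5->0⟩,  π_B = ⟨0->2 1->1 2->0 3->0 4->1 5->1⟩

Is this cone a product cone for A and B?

|A|·|B| = 2·3 = 6;  |P| = 6
Check the pairing map k ↦ (π_A(k), π_B(k)):
  0 -> (0,2)
  1 -> (1,1)
  2 -> (1,0)
  3 -> (0,0)
  4 -> (0,1)
  5 -> (0,1)  ✗ repeats pair of k=4
distinct pairs in image: 5 / 6 needed
  → (0,1) hit at k=4 and k=5

Answer: NOT A VALID PRODUCT — duplicate pair at indices 4,5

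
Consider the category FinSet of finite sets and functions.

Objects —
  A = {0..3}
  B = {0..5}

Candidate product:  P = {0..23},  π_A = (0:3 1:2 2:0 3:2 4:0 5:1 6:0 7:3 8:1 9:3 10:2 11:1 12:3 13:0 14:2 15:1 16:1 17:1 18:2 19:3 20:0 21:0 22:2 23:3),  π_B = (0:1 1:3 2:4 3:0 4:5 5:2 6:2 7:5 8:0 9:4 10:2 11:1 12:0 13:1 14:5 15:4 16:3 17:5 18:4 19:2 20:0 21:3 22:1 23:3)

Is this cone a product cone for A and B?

Answer: VALID PRODUCT

Derivation:
|A|·|B| = 4·6 = 24;  |P| = 24
Check the pairing map k ↦ (π_A(k), π_B(k)):
  0 : (3,1)
  1 : (2,3)
  2 : (0,4)
  3 : (2,0)
  4 : (0,5)
  5 : (1,2)
  6 : (0,2)
  7 : (3,5)
  8 : (1,0)
  9 : (3,4)
  10 : (2,2)
  11 : (1,1)
  12 : (3,0)
  13 : (0,1)
  14 : (2,5)
  15 : (1,4)
  16 : (1,3)
  17 : (1,5)
  18 : (2,4)
  19 : (3,2)
  20 : (0,0)
  21 : (0,3)
  22 : (2,1)
  23 : (3,3)
distinct pairs in image: 24 / 24 needed
  → bijection onto A×B; projections well-typed.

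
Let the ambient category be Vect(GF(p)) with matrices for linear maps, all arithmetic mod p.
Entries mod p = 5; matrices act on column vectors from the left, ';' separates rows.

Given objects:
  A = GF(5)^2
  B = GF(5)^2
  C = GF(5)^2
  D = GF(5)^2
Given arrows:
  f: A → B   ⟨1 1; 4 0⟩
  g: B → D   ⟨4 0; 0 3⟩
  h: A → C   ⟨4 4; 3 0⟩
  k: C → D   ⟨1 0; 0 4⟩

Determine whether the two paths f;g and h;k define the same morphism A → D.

Path 1 = f;g:
  e0=⟨1,0⟩ f→⟨1,4⟩ g→⟨4,2⟩
  e1=⟨0,1⟩ f→⟨1,0⟩ g→⟨4,0⟩
  ⟦path⟧₁ = ⟨4 4; 2 0⟩
Path 2 = h;k:
  e0=⟨1,0⟩ h→⟨4,3⟩ k→⟨4,2⟩
  e1=⟨0,1⟩ h→⟨4,0⟩ k→⟨4,0⟩
  ⟦path⟧₂ = ⟨4 4; 2 0⟩
Equal? YES — commutes

Answer: COMMUTES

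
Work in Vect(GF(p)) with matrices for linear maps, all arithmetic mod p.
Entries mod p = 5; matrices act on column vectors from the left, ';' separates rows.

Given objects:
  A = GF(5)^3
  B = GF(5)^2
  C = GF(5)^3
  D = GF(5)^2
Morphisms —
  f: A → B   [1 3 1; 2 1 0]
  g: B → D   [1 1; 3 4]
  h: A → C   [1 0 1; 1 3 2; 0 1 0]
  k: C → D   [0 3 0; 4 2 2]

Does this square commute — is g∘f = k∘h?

Answer: COMMUTES

Derivation:
1) trace f;g:
  e0=⟨1,0,0⟩ f→⟨1,2⟩ g→⟨3,1⟩
  e1=⟨0,1,0⟩ f→⟨3,1⟩ g→⟨4,3⟩
  e2=⟨0,0,1⟩ f→⟨1,0⟩ g→⟨1,3⟩
  composite₁ = [3 4 1; 1 3 3]
2) trace h;k:
  e0=⟨1,0,0⟩ h→⟨1,1,0⟩ k→⟨3,1⟩
  e1=⟨0,1,0⟩ h→⟨0,3,1⟩ k→⟨4,3⟩
  e2=⟨0,0,1⟩ h→⟨1,2,0⟩ k→⟨1,3⟩
  composite₂ = [3 4 1; 1 3 3]
Equal? equal; square commutes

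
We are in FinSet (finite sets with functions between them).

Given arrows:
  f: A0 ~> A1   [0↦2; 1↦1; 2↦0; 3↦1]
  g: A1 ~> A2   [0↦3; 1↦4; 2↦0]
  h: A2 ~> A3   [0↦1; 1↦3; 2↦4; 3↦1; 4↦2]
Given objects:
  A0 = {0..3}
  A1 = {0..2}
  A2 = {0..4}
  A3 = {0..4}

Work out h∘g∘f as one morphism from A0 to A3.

Answer: [0↦1; 1↦2; 2↦1; 3↦2]

Work:
  0 f~>2 g~>0 h~>1
  1 f~>1 g~>4 h~>2
  2 f~>0 g~>3 h~>1
  3 f~>1 g~>4 h~>2
result: [0↦1; 1↦2; 2↦1; 3↦2]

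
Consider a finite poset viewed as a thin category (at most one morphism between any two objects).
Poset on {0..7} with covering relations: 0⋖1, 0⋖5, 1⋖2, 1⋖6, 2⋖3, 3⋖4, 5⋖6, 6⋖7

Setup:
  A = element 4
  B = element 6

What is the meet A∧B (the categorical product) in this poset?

Answer: A∧B = 1

Trace:
Lower bounds of A=4 and B=6: {0,1}
  0 <= 1
  1 <= 1
glb = 1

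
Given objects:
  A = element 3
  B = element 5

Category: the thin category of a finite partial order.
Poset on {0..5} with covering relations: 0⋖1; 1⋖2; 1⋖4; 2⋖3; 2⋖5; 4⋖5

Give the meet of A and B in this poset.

Answer: A∧B = 2

Work:
Common predecessors of 3,5: {0,1,2}
  0 ≤ 2
  1 ≤ 2
  2 ≤ 2
glb = 2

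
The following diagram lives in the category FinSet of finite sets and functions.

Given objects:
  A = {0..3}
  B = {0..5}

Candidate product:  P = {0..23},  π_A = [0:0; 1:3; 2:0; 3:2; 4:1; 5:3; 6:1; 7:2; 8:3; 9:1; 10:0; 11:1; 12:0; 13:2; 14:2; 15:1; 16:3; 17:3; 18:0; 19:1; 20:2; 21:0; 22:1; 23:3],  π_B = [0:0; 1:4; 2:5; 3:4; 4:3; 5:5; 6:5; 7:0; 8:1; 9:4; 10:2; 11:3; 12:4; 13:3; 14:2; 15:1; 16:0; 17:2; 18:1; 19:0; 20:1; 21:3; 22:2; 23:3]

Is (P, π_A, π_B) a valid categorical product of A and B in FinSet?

|A|·|B| = 4·6 = 24;  |P| = 24
Check the pairing map k ↦ (π_A(k), π_B(k)):
  0 : (0,0)
  1 : (3,4)
  2 : (0,5)
  3 : (2,4)
  4 : (1,3)
  5 : (3,5)
  6 : (1,5)
  7 : (2,0)
  8 : (3,1)
  9 : (1,4)
  10 : (0,2)
  11 : (1,3)  ✗ repeats pair of k=4
  12 : (0,4)
  13 : (2,3)
  14 : (2,2)
  15 : (1,1)
  16 : (3,0)
  17 : (3,2)
  18 : (0,1)
  19 : (1,0)
  20 : (2,1)
  21 : (0,3)
  22 : (1,2)
  23 : (3,3)
distinct pairs in image: 23 / 24 needed
  → (1,3) hit at k=4 and k=11

Answer: NOT A VALID PRODUCT — duplicate pair at indices 11,4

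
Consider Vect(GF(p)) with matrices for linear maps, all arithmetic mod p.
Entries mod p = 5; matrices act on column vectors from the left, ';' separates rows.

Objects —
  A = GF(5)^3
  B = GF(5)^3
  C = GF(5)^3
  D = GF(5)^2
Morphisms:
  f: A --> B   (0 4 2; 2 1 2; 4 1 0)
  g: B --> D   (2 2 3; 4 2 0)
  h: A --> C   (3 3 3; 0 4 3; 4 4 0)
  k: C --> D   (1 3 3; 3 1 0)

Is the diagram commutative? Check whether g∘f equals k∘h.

1) trace f;g:
  e0=(1,0,0) f-->(0,2,4) g-->(1,4)
  e1=(0,1,0) f-->(4,1,1) g-->(3,3)
  e2=(0,0,1) f-->(2,2,0) g-->(3,2)
  ⟦path⟧₁ = (1 3 3; 4 3 2)
2) trace h;k:
  e0=(1,0,0) h-->(3,0,4) k-->(0,4)
  e1=(0,1,0) h-->(3,4,4) k-->(2,3)
  e2=(0,0,1) h-->(3,3,0) k-->(2,2)
  ⟦path⟧₂ = (0 2 2; 4 3 2)
Equal? differ; not commutative

Answer: DOES NOT COMMUTE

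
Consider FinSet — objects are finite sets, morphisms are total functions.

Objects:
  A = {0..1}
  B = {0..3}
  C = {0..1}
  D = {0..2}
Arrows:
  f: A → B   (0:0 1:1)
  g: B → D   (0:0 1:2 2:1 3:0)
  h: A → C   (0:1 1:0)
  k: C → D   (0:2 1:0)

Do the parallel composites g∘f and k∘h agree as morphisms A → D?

Answer: COMMUTES

Work:
Along f;g (path 1):
  0 f→0 g→0
  1 f→1 g→2
  ⟦path⟧₁ = (0:0 1:2)
Along h;k (path 2):
  0 h→1 k→0
  1 h→0 k→2
  ⟦path⟧₂ = (0:0 1:2)
Equal? equal; square commutes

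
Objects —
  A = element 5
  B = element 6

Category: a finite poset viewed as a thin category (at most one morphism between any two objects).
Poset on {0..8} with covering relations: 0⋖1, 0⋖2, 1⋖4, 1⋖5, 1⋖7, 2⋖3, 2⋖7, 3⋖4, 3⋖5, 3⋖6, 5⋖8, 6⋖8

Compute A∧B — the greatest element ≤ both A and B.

Answer: A∧B = 3

Work:
{x : x≤A ∧ x≤B} = {0,2,3}  (A=5, B=6)
  0 ≤ 3
  2 ≤ 3
  3 ≤ 3
glb = 3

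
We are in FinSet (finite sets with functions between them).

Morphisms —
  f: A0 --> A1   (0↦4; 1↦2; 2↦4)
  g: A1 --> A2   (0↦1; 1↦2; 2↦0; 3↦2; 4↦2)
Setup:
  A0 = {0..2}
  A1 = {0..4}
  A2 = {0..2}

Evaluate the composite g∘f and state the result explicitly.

  0 f-->4 g-->2
  1 f-->2 g-->0
  2 f-->4 g-->2
⟦path⟧: (0↦2; 1↦0; 2↦2)

Answer: (0↦2; 1↦0; 2↦2)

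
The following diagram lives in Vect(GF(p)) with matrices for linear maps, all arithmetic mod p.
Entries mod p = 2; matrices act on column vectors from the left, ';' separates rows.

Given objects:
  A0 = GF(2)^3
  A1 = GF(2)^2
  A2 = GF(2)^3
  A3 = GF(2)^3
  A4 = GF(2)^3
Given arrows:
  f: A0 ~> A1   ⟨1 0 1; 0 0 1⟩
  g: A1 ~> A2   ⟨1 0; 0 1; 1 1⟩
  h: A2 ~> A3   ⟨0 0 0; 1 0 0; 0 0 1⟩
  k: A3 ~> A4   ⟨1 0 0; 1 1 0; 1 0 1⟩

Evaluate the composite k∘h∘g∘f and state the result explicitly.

Answer: ⟨0 0 0; 1 0 1; 1 0 0⟩

Trace:
  e0=[1,0,0] f~>[1,0] g~>[1,0,1] h~>[0,1,1] k~>[0,1,1]
  e1=[0,1,0] f~>[0,0] g~>[0,0,0] h~>[0,0,0] k~>[0,0,0]
  e2=[0,0,1] f~>[1,1] g~>[1,1,0] h~>[0,1,0] k~>[0,1,0]
⟦path⟧: ⟨0 0 0; 1 0 1; 1 0 0⟩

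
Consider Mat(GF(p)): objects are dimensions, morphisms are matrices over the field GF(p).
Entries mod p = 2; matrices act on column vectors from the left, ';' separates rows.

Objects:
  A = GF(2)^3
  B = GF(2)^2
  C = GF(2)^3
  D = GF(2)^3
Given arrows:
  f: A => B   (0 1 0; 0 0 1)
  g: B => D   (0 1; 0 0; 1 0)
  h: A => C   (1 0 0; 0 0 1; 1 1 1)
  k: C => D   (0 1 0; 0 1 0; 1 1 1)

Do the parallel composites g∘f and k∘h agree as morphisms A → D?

Answer: DOES NOT COMMUTE

Trace:
Path 1 = f;g:
  e0=⟨1,0,0⟩ f=>⟨0,0⟩ g=>⟨0,0,0⟩
  e1=⟨0,1,0⟩ f=>⟨1,0⟩ g=>⟨0,0,1⟩
  e2=⟨0,0,1⟩ f=>⟨0,1⟩ g=>⟨1,0,0⟩
  composite₁ = (0 0 1; 0 0 0; 0 1 0)
Path 2 = h;k:
  e0=⟨1,0,0⟩ h=>⟨1,0,1⟩ k=>⟨0,0,0⟩
  e1=⟨0,1,0⟩ h=>⟨0,0,1⟩ k=>⟨0,0,1⟩
  e2=⟨0,0,1⟩ h=>⟨0,1,1⟩ k=>⟨1,1,0⟩
  composite₂ = (0 0 1; 0 0 1; 0 1 0)
Equal? differ; not commutative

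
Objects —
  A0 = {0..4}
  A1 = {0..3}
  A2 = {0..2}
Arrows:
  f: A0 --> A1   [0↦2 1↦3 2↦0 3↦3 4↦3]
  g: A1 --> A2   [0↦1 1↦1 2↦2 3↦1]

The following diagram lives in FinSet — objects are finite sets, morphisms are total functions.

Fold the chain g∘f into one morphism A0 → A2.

Answer: [0↦2 1↦1 2↦1 3↦1 4↦1]

Work:
  0 f-->2 g-->2
  1 f-->3 g-->1
  2 f-->0 g-->1
  3 f-->3 g-->1
  4 f-->3 g-->1
result: [0↦2 1↦1 2↦1 3↦1 4↦1]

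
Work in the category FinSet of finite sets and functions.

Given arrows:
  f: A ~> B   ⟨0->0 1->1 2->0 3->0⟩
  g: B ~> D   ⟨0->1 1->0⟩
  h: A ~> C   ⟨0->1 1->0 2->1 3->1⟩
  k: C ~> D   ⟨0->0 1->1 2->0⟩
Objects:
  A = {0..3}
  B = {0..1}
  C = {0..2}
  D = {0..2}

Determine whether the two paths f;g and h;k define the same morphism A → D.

Path 1 = f;g:
  0 f~>0 g~>1
  1 f~>1 g~>0
  2 f~>0 g~>1
  3 f~>0 g~>1
  result₁ = ⟨0->1 1->0 2->1 3->1⟩
Path 2 = h;k:
  0 h~>1 k~>1
  1 h~>0 k~>0
  2 h~>1 k~>1
  3 h~>1 k~>1
  result₂ = ⟨0->1 1->0 2->1 3->1⟩
Equal? same morphism ✓

Answer: COMMUTES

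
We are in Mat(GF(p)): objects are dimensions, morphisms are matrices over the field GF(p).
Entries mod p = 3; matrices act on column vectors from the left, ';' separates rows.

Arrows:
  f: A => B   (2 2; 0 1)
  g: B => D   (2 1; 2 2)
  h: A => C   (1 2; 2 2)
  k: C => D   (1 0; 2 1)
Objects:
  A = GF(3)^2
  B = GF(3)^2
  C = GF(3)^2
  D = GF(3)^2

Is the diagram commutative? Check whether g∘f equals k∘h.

Along f;g (path 1):
  e0=⟨1,0⟩ f=>⟨2,0⟩ g=>⟨1,1⟩
  e1=⟨0,1⟩ f=>⟨2,1⟩ g=>⟨2,0⟩
  ⟦path⟧₁ = (1 2; 1 0)
Along h;k (path 2):
  e0=⟨1,0⟩ h=>⟨1,2⟩ k=>⟨1,1⟩
  e1=⟨0,1⟩ h=>⟨2,2⟩ k=>⟨2,0⟩
  ⟦path⟧₂ = (1 2; 1 0)
Equal? YES — commutes

Answer: COMMUTES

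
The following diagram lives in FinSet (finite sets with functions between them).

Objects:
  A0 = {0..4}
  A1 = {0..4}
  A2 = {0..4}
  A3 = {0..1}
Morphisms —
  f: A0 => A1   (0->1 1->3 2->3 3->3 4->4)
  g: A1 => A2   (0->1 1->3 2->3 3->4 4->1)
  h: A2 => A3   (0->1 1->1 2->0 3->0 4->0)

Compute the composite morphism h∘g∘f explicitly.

  0 f=>1 g=>3 h=>0
  1 f=>3 g=>4 h=>0
  2 f=>3 g=>4 h=>0
  3 f=>3 g=>4 h=>0
  4 f=>4 g=>1 h=>1
composite: (0->0 1->0 2->0 3->0 4->1)

Answer: (0->0 1->0 2->0 3->0 4->1)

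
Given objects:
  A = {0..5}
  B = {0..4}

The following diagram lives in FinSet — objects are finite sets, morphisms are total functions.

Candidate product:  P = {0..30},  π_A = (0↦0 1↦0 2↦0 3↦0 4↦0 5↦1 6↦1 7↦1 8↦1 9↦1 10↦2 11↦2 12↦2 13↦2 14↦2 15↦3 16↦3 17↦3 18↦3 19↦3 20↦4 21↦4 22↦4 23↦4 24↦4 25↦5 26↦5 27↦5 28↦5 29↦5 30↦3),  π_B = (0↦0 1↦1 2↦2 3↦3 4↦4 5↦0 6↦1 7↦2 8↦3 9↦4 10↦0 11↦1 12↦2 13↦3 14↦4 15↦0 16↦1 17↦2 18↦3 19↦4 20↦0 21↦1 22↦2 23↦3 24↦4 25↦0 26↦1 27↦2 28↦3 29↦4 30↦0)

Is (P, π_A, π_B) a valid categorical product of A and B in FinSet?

Answer: NOT A VALID PRODUCT — |P|=31 ≠ |A|·|B|=30

Derivation:
|A|·|B| = 6·5 = 30;  |P| = 31
  → cardinalities differ; no bijection possible.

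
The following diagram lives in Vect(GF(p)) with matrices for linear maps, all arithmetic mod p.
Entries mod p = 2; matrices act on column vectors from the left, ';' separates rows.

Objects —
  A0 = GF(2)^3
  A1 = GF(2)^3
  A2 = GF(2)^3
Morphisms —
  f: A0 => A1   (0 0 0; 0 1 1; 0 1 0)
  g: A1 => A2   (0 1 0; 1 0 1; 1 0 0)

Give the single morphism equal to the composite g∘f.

  e0=(1,0,0) f=>(0,0,0) g=>(0,0,0)
  e1=(0,1,0) f=>(0,1,1) g=>(1,1,0)
  e2=(0,0,1) f=>(0,1,0) g=>(1,0,0)
composite: (0 1 1; 0 1 0; 0 0 0)

Answer: (0 1 1; 0 1 0; 0 0 0)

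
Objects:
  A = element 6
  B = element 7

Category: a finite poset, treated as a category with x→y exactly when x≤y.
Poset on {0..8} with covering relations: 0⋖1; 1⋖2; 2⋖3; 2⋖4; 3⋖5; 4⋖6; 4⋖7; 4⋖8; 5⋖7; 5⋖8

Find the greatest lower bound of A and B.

Answer: A∧B = 4

Work:
Common predecessors of 6,7: {0,1,2,4}
  0 ⊑ 4
  1 ⊑ 4
  2 ⊑ 4
  4 ⊑ 4
glb = 4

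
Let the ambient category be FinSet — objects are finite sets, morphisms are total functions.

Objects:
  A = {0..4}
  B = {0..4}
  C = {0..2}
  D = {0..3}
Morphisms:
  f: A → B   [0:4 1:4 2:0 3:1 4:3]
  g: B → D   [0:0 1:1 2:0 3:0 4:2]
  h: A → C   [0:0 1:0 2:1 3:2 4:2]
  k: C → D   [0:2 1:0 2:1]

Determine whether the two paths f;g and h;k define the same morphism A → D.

Answer: DOES NOT COMMUTE

Work:
Path 1 = f;g:
  0 f→4 g→2
  1 f→4 g→2
  2 f→0 g→0
  3 f→1 g→1
  4 f→3 g→0
  ⟦path⟧₁ = [0:2 1:2 2:0 3:1 4:0]
Path 2 = h;k:
  0 h→0 k→2
  1 h→0 k→2
  2 h→1 k→0
  3 h→2 k→1
  4 h→2 k→1
  ⟦path⟧₂ = [0:2 1:2 2:0 3:1 4:1]
Equal? distinct morphisms ✗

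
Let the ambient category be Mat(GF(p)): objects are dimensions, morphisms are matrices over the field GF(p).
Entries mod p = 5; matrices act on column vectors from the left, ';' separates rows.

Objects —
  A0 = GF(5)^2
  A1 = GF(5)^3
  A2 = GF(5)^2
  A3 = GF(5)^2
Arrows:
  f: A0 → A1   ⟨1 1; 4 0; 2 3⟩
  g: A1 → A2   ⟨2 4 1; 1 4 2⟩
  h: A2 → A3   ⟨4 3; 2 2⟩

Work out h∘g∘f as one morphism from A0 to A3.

Answer: ⟨3 1; 2 4⟩

Work:
  e0=⟨1,0⟩ f→⟨1,4,2⟩ g→⟨0,1⟩ h→⟨3,2⟩
  e1=⟨0,1⟩ f→⟨1,0,3⟩ g→⟨0,2⟩ h→⟨1,4⟩
⟦path⟧: ⟨3 1; 2 4⟩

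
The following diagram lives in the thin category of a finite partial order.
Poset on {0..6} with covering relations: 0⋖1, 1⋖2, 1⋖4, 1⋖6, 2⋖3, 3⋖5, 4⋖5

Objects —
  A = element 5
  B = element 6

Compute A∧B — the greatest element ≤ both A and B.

Answer: A∧B = 1

Trace:
{x : x⊑A ∧ x⊑B} = {0,1}  (A=5, B=6)
  0 ⊑ 1
  1 ⊑ 1
glb = 1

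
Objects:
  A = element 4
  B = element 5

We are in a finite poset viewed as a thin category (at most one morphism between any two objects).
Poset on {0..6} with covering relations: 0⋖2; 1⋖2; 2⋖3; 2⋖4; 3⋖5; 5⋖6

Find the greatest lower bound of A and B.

Common predecessors of 4,5: {0,1,2}
  0 ⊑ 2
  1 ⊑ 2
  2 ⊑ 2
glb = 2

Answer: A∧B = 2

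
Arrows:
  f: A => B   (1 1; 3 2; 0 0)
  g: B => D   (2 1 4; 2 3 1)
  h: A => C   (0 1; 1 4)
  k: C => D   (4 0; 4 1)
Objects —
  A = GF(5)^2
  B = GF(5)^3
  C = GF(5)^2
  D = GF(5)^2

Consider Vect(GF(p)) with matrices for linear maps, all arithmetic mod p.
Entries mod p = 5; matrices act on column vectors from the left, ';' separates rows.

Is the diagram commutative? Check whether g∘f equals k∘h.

1) trace f;g:
  e0=[1,0] f=>[1,3,0] g=>[0,1]
  e1=[0,1] f=>[1,2,0] g=>[4,3]
  ⟦path⟧₁ = (0 4; 1 3)
2) trace h;k:
  e0=[1,0] h=>[0,1] k=>[0,1]
  e1=[0,1] h=>[1,4] k=>[4,3]
  ⟦path⟧₂ = (0 4; 1 3)
Equal? equal; square commutes

Answer: COMMUTES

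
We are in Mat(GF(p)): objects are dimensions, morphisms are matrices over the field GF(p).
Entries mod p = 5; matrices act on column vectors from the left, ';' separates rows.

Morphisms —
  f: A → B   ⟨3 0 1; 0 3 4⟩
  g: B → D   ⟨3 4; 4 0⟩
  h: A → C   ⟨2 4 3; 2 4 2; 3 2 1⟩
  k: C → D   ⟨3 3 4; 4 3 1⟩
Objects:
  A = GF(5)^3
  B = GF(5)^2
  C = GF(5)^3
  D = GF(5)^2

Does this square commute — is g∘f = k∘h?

1) trace f;g:
  e0=⟨1,0,0⟩ f→⟨3,0⟩ g→⟨4,2⟩
  e1=⟨0,1,0⟩ f→⟨0,3⟩ g→⟨2,0⟩
  e2=⟨0,0,1⟩ f→⟨1,4⟩ g→⟨4,4⟩
  ⟦path⟧₁ = ⟨4 2 4; 2 0 4⟩
2) trace h;k:
  e0=⟨1,0,0⟩ h→⟨2,2,3⟩ k→⟨4,2⟩
  e1=⟨0,1,0⟩ h→⟨4,4,2⟩ k→⟨2,0⟩
  e2=⟨0,0,1⟩ h→⟨3,2,1⟩ k→⟨4,4⟩
  ⟦path⟧₂ = ⟨4 2 4; 2 0 4⟩
Equal? same morphism ✓

Answer: COMMUTES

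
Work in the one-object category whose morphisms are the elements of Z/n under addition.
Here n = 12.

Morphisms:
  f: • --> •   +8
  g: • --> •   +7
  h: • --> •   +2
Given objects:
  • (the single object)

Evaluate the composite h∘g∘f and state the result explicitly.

  0 +8≡8 +7≡3 +2≡5  (mod 12)
composite: +5

Answer: +5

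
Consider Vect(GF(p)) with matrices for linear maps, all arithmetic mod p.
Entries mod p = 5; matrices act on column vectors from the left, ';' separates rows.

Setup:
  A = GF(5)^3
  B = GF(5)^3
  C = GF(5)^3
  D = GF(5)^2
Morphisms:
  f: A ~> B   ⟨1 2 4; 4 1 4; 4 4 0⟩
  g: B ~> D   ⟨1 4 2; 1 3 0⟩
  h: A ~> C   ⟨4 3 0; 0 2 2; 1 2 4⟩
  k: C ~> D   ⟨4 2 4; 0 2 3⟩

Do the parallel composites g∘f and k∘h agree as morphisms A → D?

Along f;g (path 1):
  e0=(1,0,0) f~>(1,4,4) g~>(0,3)
  e1=(0,1,0) f~>(2,1,4) g~>(4,0)
  e2=(0,0,1) f~>(4,4,0) g~>(0,1)
  composite₁ = ⟨0 4 0; 3 0 1⟩
Along h;k (path 2):
  e0=(1,0,0) h~>(4,0,1) k~>(0,3)
  e1=(0,1,0) h~>(3,2,2) k~>(4,0)
  e2=(0,0,1) h~>(0,2,4) k~>(0,1)
  composite₂ = ⟨0 4 0; 3 0 1⟩
Equal? YES — commutes

Answer: COMMUTES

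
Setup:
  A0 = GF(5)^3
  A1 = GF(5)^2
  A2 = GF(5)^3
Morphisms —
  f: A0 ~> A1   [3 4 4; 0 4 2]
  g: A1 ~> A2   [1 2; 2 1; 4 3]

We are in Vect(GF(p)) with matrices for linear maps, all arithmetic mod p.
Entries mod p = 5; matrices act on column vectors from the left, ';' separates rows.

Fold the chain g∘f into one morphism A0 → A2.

  e0=[1,0,0] f~>[3,0] g~>[3,1,2]
  e1=[0,1,0] f~>[4,4] g~>[2,2,3]
  e2=[0,0,1] f~>[4,2] g~>[3,0,2]
composite: [3 2 3; 1 2 0; 2 3 2]

Answer: [3 2 3; 1 2 0; 2 3 2]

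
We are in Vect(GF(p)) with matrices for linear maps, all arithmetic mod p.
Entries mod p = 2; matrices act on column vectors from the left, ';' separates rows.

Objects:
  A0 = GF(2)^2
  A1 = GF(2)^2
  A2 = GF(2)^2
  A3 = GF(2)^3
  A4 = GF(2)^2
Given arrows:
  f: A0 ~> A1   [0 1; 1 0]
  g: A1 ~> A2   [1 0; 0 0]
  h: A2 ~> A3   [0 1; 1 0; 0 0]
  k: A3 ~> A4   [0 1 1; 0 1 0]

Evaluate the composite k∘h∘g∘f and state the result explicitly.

  e0=⟨1,0⟩ f~>⟨0,1⟩ g~>⟨0,0⟩ h~>⟨0,0,0⟩ k~>⟨0,0⟩
  e1=⟨0,1⟩ f~>⟨1,0⟩ g~>⟨1,0⟩ h~>⟨0,1,0⟩ k~>⟨1,1⟩
⟦path⟧: [0 1; 0 1]

Answer: [0 1; 0 1]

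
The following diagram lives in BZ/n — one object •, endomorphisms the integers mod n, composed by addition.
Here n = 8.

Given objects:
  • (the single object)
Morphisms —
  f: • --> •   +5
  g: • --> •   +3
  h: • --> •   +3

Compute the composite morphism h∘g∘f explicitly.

Answer: +3

Derivation:
  0 +5≡5 +3≡0 +3≡3  (mod 8)
⟦path⟧: +3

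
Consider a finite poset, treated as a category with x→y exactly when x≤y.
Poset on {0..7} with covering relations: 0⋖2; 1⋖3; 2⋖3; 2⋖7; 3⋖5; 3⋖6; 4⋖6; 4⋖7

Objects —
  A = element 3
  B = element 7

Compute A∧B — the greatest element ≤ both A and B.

Lower bounds of A=3 and B=7: {0,2}
  0 ≤ 2
  2 ≤ 2
glb = 2

Answer: A∧B = 2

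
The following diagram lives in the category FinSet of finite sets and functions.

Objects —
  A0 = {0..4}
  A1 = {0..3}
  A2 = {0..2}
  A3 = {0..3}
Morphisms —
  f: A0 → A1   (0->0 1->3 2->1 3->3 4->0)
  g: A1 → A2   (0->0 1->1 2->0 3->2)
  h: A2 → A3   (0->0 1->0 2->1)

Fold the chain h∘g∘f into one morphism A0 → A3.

  0 f→0 g→0 h→0
  1 f→3 g→2 h→1
  2 f→1 g→1 h→0
  3 f→3 g→2 h→1
  4 f→0 g→0 h→0
result: (0->0 1->1 2->0 3->1 4->0)

Answer: (0->0 1->1 2->0 3->1 4->0)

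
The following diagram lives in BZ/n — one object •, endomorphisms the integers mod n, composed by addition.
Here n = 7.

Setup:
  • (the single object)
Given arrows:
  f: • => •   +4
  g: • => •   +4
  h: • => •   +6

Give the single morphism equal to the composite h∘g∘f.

  0 +4≡4 +4≡1 +6≡0  (mod 7)
composite: +0

Answer: +0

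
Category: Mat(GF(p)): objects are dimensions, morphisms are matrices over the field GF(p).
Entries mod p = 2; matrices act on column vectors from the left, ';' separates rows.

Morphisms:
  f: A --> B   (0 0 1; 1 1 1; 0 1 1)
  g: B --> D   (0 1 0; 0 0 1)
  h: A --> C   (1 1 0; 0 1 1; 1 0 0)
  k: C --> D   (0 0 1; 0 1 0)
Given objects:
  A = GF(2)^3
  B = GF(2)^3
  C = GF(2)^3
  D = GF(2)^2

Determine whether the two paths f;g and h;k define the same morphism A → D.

1) trace f;g:
  e0=(1,0,0) f-->(0,1,0) g-->(1,0)
  e1=(0,1,0) f-->(0,1,1) g-->(1,1)
  e2=(0,0,1) f-->(1,1,1) g-->(1,1)
  composite₁ = (1 1 1; 0 1 1)
2) trace h;k:
  e0=(1,0,0) h-->(1,0,1) k-->(1,0)
  e1=(0,1,0) h-->(1,1,0) k-->(0,1)
  e2=(0,0,1) h-->(0,1,0) k-->(0,1)
  composite₂ = (1 0 0; 0 1 1)
Equal? NO — does not commute

Answer: DOES NOT COMMUTE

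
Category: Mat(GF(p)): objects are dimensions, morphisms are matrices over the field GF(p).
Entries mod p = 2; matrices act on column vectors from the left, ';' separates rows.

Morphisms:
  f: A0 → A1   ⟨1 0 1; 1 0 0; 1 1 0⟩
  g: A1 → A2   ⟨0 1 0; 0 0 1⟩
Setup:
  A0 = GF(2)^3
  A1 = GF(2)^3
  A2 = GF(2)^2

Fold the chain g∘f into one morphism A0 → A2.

  e0=(1,0,0) f→(1,1,1) g→(1,1)
  e1=(0,1,0) f→(0,0,1) g→(0,1)
  e2=(0,0,1) f→(1,0,0) g→(0,0)
composite: ⟨1 0 0; 1 1 0⟩

Answer: ⟨1 0 0; 1 1 0⟩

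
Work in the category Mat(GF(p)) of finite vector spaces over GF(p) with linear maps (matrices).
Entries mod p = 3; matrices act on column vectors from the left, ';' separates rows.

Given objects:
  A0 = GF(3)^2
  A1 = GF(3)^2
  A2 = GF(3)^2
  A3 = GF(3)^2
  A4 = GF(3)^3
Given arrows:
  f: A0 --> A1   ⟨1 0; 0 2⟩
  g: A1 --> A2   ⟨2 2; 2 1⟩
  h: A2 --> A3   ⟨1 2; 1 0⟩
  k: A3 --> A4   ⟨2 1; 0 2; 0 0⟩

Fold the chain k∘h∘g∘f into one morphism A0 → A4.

Answer: ⟨2 2; 1 2; 0 0⟩

Work:
  e0=⟨1,0⟩ f-->⟨1,0⟩ g-->⟨2,2⟩ h-->⟨0,2⟩ k-->⟨2,1,0⟩
  e1=⟨0,1⟩ f-->⟨0,2⟩ g-->⟨1,2⟩ h-->⟨2,1⟩ k-->⟨2,2,0⟩
composite: ⟨2 2; 1 2; 0 0⟩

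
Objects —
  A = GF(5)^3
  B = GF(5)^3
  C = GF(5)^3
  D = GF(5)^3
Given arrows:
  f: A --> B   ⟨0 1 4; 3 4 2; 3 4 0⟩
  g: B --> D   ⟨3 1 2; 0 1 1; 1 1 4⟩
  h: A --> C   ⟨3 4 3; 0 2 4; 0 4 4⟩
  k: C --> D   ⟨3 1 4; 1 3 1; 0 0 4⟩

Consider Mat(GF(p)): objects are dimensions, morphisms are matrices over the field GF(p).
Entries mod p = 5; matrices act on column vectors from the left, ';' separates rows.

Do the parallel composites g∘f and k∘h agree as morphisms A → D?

1) trace f;g:
  e0=[1,0,0] f-->[0,3,3] g-->[4,1,0]
  e1=[0,1,0] f-->[1,4,4] g-->[0,3,1]
  e2=[0,0,1] f-->[4,2,0] g-->[4,2,1]
  composite₁ = ⟨4 0 4; 1 3 2; 0 1 1⟩
2) trace h;k:
  e0=[1,0,0] h-->[3,0,0] k-->[4,3,0]
  e1=[0,1,0] h-->[4,2,4] k-->[0,4,1]
  e2=[0,0,1] h-->[3,4,4] k-->[4,4,1]
  composite₂ = ⟨4 0 4; 3 4 4; 0 1 1⟩
Equal? distinct morphisms ✗

Answer: DOES NOT COMMUTE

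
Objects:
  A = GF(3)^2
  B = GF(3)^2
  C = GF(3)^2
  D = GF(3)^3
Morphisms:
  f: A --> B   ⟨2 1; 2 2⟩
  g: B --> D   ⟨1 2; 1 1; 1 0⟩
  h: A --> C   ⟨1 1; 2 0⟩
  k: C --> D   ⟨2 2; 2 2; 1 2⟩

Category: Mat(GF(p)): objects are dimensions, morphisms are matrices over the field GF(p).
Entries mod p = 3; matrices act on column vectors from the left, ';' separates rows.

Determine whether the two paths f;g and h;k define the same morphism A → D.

Answer: DOES NOT COMMUTE

Trace:
1) trace f;g:
  e0=[1,0] f-->[2,2] g-->[0,1,2]
  e1=[0,1] f-->[1,2] g-->[2,0,1]
  result₁ = ⟨0 2; 1 0; 2 1⟩
2) trace h;k:
  e0=[1,0] h-->[1,2] k-->[0,0,2]
  e1=[0,1] h-->[1,0] k-->[2,2,1]
  result₂ = ⟨0 2; 0 2; 2 1⟩
Equal? distinct morphisms ✗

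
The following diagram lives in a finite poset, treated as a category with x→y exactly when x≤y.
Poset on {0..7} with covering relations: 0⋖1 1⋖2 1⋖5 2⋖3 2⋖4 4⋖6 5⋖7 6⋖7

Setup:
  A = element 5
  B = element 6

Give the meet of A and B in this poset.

Answer: A∧B = 1

Derivation:
Lower bounds of A=5 and B=6: {0,1}
  0 ⊑ 1
  1 ⊑ 1
glb = 1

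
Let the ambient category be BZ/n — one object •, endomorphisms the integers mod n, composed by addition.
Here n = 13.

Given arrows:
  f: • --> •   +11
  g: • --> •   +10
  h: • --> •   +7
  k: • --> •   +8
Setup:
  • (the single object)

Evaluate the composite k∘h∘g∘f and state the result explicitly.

Answer: +10

Derivation:
  0 +11≡11 +10≡8 +7≡2 +8≡10  (mod 13)
⟦path⟧: +10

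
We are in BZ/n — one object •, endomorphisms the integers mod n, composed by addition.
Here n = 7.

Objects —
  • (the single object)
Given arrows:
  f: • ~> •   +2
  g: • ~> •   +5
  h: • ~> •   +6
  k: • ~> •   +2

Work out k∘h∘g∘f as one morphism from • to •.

Answer: +1

Trace:
  0 +2≡2 +5≡0 +6≡6 +2≡1  (mod 7)
composite: +1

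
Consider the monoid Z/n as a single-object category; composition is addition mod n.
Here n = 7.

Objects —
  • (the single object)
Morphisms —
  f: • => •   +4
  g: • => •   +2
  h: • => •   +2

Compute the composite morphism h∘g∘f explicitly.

  0 +4≡4 +2≡6 +2≡1  (mod 7)
⟦path⟧: +1

Answer: +1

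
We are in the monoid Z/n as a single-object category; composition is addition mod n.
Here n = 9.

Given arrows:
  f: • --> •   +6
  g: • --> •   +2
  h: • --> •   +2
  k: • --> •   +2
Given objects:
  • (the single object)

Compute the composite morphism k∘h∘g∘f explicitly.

  0 +6≡6 +2≡8 +2≡1 +2≡3  (mod 9)
composite: +3

Answer: +3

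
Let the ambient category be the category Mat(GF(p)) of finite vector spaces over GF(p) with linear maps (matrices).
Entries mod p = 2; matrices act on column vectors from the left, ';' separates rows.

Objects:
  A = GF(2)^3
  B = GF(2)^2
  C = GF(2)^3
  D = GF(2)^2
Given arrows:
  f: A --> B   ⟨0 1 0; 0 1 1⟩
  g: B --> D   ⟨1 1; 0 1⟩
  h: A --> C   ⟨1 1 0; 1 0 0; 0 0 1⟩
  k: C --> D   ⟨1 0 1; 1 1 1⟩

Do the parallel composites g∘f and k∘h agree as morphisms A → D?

Along f;g (path 1):
  e0=(1,0,0) f-->(0,0) g-->(0,0)
  e1=(0,1,0) f-->(1,1) g-->(0,1)
  e2=(0,0,1) f-->(0,1) g-->(1,1)
  result₁ = ⟨0 0 1; 0 1 1⟩
Along h;k (path 2):
  e0=(1,0,0) h-->(1,1,0) k-->(1,0)
  e1=(0,1,0) h-->(1,0,0) k-->(1,1)
  e2=(0,0,1) h-->(0,0,1) k-->(1,1)
  result₂ = ⟨1 1 1; 0 1 1⟩
Equal? distinct morphisms ✗

Answer: DOES NOT COMMUTE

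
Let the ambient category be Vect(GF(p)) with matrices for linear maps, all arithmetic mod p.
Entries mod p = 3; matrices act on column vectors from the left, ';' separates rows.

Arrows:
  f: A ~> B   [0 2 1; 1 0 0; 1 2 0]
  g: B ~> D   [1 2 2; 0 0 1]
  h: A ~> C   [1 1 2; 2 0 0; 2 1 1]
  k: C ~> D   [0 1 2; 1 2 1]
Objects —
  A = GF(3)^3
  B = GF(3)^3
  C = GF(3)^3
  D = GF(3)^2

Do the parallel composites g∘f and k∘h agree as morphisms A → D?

Along f;g (path 1):
  e0=(1,0,0) f~>(0,1,1) g~>(1,1)
  e1=(0,1,0) f~>(2,0,2) g~>(0,2)
  e2=(0,0,1) f~>(1,0,0) g~>(1,0)
  ⟦path⟧₁ = [1 0 1; 1 2 0]
Along h;k (path 2):
  e0=(1,0,0) h~>(1,2,2) k~>(0,1)
  e1=(0,1,0) h~>(1,0,1) k~>(2,2)
  e2=(0,0,1) h~>(2,0,1) k~>(2,0)
  ⟦path⟧₂ = [0 2 2; 1 2 0]
Equal? distinct morphisms ✗

Answer: DOES NOT COMMUTE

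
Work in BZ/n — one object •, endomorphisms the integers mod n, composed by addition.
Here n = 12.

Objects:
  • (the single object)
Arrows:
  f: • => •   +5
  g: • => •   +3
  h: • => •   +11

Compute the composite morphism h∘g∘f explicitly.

  0 +5≡5 +3≡8 +11≡7  (mod 12)
⟦path⟧: +7

Answer: +7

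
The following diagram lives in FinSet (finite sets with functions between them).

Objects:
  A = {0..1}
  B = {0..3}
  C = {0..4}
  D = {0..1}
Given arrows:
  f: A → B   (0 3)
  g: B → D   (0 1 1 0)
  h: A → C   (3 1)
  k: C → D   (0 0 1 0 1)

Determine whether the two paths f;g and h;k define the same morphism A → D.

Answer: COMMUTES

Derivation:
Path 1 = f;g:
  0 f→0 g→0
  1 f→3 g→0
  result₁ = (0 0)
Path 2 = h;k:
  0 h→3 k→0
  1 h→1 k→0
  result₂ = (0 0)
Equal? YES — commutes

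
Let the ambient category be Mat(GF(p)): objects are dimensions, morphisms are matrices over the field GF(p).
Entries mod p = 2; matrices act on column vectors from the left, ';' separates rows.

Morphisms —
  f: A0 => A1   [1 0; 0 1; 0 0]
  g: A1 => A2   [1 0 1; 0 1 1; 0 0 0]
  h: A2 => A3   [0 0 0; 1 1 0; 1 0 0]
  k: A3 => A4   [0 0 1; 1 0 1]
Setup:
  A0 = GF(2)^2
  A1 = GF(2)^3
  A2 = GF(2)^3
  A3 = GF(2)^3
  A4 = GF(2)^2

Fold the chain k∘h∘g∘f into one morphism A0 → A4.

  e0=(1,0) f=>(1,0,0) g=>(1,0,0) h=>(0,1,1) k=>(1,1)
  e1=(0,1) f=>(0,1,0) g=>(0,1,0) h=>(0,1,0) k=>(0,0)
⟦path⟧: [1 0; 1 0]

Answer: [1 0; 1 0]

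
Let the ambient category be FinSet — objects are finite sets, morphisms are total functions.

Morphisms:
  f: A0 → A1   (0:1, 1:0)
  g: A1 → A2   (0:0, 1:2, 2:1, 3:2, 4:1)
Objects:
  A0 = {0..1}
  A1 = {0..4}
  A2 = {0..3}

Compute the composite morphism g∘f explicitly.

  0 f→1 g→2
  1 f→0 g→0
composite: (0:2, 1:0)

Answer: (0:2, 1:0)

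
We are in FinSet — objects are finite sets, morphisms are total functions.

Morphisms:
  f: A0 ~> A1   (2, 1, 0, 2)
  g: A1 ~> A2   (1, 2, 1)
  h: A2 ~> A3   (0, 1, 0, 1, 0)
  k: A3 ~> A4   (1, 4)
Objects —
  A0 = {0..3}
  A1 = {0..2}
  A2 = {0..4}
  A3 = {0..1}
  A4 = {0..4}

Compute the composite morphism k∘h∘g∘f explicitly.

  0 f~>2 g~>1 h~>1 k~>4
  1 f~>1 g~>2 h~>0 k~>1
  2 f~>0 g~>1 h~>1 k~>4
  3 f~>2 g~>1 h~>1 k~>4
result: (4, 1, 4, 4)

Answer: (4, 1, 4, 4)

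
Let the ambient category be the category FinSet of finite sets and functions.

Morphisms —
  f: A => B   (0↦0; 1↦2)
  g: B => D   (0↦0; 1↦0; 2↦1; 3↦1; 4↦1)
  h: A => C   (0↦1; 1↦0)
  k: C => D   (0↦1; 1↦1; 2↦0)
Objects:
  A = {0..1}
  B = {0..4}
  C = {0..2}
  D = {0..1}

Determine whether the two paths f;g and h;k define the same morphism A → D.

Answer: DOES NOT COMMUTE

Work:
1) trace f;g:
  0 f=>0 g=>0
  1 f=>2 g=>1
  composite₁ = (0↦0; 1↦1)
2) trace h;k:
  0 h=>1 k=>1
  1 h=>0 k=>1
  composite₂ = (0↦1; 1↦1)
Equal? NO — does not commute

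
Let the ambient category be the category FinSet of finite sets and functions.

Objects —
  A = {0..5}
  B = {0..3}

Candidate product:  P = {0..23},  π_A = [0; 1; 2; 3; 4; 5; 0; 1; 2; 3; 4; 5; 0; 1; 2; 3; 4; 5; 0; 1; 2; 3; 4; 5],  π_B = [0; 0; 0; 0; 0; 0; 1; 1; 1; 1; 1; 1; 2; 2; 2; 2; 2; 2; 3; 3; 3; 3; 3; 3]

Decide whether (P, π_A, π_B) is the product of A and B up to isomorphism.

|A|·|B| = 6·4 = 24;  |P| = 24
Check the pairing map k ↦ (π_A(k), π_B(k)):
  0 -> (0,0)
  1 -> (1,0)
  2 -> (2,0)
  3 -> (3,0)
  4 -> (4,0)
  5 -> (5,0)
  6 -> (0,1)
  7 -> (1,1)
  8 -> (2,1)
  9 -> (3,1)
  10 -> (4,1)
  11 -> (5,1)
  12 -> (0,2)
  13 -> (1,2)
  14 -> (2,2)
  15 -> (3,2)
  16 -> (4,2)
  17 -> (5,2)
  18 -> (0,3)
  19 -> (1,3)
  20 -> (2,3)
  21 -> (3,3)
  22 -> (4,3)
  23 -> (5,3)
distinct pairs in image: 24 / 24 needed
  → bijection onto A×B; projections well-typed.

Answer: VALID PRODUCT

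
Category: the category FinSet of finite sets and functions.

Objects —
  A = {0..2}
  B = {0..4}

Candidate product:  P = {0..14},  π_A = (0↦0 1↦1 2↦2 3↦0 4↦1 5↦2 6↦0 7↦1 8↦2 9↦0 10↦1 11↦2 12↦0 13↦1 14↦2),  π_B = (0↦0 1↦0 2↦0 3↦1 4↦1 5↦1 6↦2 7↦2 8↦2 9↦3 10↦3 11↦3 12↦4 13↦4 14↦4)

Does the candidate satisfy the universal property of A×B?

Answer: VALID PRODUCT

Trace:
|A|·|B| = 3·5 = 15;  |P| = 15
Check the pairing map k ↦ (π_A(k), π_B(k)):
  0 ↦ (0,0)
  1 ↦ (1,0)
  2 ↦ (2,0)
  3 ↦ (0,1)
  4 ↦ (1,1)
  5 ↦ (2,1)
  6 ↦ (0,2)
  7 ↦ (1,2)
  8 ↦ (2,2)
  9 ↦ (0,3)
  10 ↦ (1,3)
  11 ↦ (2,3)
  12 ↦ (0,4)
  13 ↦ (1,4)
  14 ↦ (2,4)
distinct pairs in image: 15 / 15 needed
  → bijection onto A×B; projections well-typed.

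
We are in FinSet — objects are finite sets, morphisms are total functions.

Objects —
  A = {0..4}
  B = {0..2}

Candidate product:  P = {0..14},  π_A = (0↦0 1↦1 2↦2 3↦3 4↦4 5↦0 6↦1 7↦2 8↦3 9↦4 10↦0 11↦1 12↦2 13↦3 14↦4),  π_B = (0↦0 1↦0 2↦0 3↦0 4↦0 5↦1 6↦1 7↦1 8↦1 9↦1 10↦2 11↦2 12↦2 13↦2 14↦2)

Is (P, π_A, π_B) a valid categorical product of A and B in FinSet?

Answer: VALID PRODUCT

Trace:
|A|·|B| = 5·3 = 15;  |P| = 15
Check the pairing map k ↦ (π_A(k), π_B(k)):
  0 ↦ (0,0)
  1 ↦ (1,0)
  2 ↦ (2,0)
  3 ↦ (3,0)
  4 ↦ (4,0)
  5 ↦ (0,1)
  6 ↦ (1,1)
  7 ↦ (2,1)
  8 ↦ (3,1)
  9 ↦ (4,1)
  10 ↦ (0,2)
  11 ↦ (1,2)
  12 ↦ (2,2)
  13 ↦ (3,2)
  14 ↦ (4,2)
distinct pairs in image: 15 / 15 needed
  → bijection onto A×B; projections well-typed.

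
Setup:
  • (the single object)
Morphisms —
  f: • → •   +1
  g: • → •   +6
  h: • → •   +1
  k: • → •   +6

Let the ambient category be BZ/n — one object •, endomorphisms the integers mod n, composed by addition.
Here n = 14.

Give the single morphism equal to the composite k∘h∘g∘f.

Answer: +0

Trace:
  0 +1≡1 +6≡7 +1≡8 +6≡0  (mod 14)
result: +0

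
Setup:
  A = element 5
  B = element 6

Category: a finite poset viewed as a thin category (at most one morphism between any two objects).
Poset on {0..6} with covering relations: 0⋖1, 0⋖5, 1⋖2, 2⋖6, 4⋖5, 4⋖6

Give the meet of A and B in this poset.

{x : x<=A ∧ x<=B} = {0,4}  (A=5, B=6)
  maximal lower bounds 0 and 4 are incomparable: neither 0<=4 nor 4<=0
→ no greatest lower bound exists

Answer: NO MEET EXISTS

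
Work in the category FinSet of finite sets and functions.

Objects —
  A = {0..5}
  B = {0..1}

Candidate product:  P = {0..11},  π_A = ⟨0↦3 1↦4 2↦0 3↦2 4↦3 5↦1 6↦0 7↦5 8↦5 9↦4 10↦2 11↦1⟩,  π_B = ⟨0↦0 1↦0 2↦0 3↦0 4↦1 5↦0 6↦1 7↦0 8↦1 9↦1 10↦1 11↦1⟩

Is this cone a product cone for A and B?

|A|·|B| = 6·2 = 12;  |P| = 12
Check the pairing map k ↦ (π_A(k), π_B(k)):
  0 ↦ (3,0)
  1 ↦ (4,0)
  2 ↦ (0,0)
  3 ↦ (2,0)
  4 ↦ (3,1)
  5 ↦ (1,0)
  6 ↦ (0,1)
  7 ↦ (5,0)
  8 ↦ (5,1)
  9 ↦ (4,1)
  10 ↦ (2,1)
  11 ↦ (1,1)
distinct pairs in image: 12 / 12 needed
  → bijection onto A×B; projections well-typed.

Answer: VALID PRODUCT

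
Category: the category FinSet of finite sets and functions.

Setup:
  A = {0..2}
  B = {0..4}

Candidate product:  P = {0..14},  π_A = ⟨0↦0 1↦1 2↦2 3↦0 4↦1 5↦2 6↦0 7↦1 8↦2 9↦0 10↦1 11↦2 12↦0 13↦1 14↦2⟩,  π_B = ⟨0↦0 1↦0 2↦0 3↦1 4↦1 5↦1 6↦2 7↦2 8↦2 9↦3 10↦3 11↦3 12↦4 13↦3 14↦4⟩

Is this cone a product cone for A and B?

Answer: NOT A VALID PRODUCT — duplicate pair at indices 10,13

Work:
|A|·|B| = 3·5 = 15;  |P| = 15
Check the pairing map k ↦ (π_A(k), π_B(k)):
  0 ↦ (0,0)
  1 ↦ (1,0)
  2 ↦ (2,0)
  3 ↦ (0,1)
  4 ↦ (1,1)
  5 ↦ (2,1)
  6 ↦ (0,2)
  7 ↦ (1,2)
  8 ↦ (2,2)
  9 ↦ (0,3)
  10 ↦ (1,3)
  11 ↦ (2,3)
  12 ↦ (0,4)
  13 ↦ (1,3)  ✗ repeats pair of k=10
  14 ↦ (2,4)
distinct pairs in image: 14 / 15 needed
  → (1,3) hit at k=10 and k=13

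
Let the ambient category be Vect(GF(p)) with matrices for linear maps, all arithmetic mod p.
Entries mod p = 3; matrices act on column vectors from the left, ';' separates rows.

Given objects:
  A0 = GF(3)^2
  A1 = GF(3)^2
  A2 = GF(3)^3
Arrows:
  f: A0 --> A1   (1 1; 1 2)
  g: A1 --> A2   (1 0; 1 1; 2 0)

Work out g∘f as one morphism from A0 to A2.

Answer: (1 1; 2 0; 2 2)

Trace:
  e0=(1,0) f-->(1,1) g-->(1,2,2)
  e1=(0,1) f-->(1,2) g-->(1,0,2)
⟦path⟧: (1 1; 2 0; 2 2)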